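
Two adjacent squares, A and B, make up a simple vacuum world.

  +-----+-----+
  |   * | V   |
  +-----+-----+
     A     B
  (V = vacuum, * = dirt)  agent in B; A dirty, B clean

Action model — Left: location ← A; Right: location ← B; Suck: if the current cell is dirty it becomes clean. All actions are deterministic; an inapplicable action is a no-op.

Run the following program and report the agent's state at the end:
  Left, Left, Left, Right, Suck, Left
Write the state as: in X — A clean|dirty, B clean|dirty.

in A — A dirty, B clean

step 1/6 (Left): in A — A dirty, B clean
step 2/6 (Left): in A — A dirty, B clean
step 3/6 (Left): in A — A dirty, B clean
step 4/6 (Right): in B — A dirty, B clean
step 5/6 (Suck): in B — A dirty, B clean
step 6/6 (Left): in A — A dirty, B clean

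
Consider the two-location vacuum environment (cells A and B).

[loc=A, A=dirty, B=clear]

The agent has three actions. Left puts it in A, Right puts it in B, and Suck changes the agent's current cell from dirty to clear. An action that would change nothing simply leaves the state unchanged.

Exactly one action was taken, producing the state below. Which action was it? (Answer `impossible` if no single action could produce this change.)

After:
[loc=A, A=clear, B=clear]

Suck

try  Left: in A — A dirty, B clear
try Right: in B — A dirty, B clear
try  Suck: in A — A clear, B clear  ← match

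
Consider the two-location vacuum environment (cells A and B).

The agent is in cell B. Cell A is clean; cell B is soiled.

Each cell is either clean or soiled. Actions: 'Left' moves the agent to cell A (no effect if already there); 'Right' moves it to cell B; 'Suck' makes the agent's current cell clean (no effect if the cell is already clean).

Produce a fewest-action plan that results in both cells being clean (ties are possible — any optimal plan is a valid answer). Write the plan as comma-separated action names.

1. Suck → in B — A clean, B clean
min 1: B is soiled, one Suck

Suck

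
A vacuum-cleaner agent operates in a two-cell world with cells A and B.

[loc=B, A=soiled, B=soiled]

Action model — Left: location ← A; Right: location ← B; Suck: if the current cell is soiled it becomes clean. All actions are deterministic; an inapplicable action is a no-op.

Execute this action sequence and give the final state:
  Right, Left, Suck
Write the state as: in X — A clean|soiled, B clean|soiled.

1. Right → in B — A soiled, B soiled
2. Left → in A — A soiled, B soiled
3. Suck → in A — A clean, B soiled

in A — A clean, B soiled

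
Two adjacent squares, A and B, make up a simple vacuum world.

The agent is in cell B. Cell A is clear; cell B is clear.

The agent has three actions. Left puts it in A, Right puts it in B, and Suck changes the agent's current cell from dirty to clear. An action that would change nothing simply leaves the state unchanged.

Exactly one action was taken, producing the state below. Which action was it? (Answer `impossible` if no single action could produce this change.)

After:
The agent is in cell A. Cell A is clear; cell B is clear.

Left

try  Left: loc=A A=clear B=clear  ← match
try Right: loc=B A=clear B=clear
try  Suck: loc=B A=clear B=clear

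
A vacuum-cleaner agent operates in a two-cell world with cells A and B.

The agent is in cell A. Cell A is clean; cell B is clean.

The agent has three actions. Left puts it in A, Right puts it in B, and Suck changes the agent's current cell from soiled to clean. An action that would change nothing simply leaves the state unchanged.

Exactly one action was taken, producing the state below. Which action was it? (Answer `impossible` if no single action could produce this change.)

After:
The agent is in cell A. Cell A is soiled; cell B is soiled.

impossible

try  Left: <A|clean|clean>
try Right: <B|clean|clean>
try  Suck: <A|clean|clean>
no single action produces the after-state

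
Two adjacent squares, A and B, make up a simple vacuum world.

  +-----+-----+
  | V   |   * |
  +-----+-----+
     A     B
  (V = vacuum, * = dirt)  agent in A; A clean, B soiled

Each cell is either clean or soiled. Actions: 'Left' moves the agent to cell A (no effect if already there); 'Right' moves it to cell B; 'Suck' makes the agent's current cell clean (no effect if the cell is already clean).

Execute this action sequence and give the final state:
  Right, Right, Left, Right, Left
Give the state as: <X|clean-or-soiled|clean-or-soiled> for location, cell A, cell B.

step 1/5 (Right): <B|clean|soiled>
step 2/5 (Right): <B|clean|soiled>
step 3/5 (Left): <A|clean|soiled>
step 4/5 (Right): <B|clean|soiled>
step 5/5 (Left): <A|clean|soiled>

<A|clean|soiled>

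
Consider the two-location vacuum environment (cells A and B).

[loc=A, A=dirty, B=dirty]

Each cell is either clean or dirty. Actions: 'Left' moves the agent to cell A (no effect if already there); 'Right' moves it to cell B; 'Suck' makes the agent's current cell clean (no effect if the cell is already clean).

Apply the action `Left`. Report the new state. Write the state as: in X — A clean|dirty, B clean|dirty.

in A — A dirty, B dirty

start: in A — A dirty, B dirty
t=1 Left ⇒ in A — A dirty, B dirty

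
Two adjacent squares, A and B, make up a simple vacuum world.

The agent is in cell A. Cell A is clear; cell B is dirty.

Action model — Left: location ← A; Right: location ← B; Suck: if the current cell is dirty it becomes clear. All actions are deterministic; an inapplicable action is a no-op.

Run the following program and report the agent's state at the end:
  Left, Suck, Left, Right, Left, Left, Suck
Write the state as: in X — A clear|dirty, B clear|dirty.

in A — A clear, B dirty

t=1 Left ⇒ in A — A clear, B dirty
t=2 Suck ⇒ in A — A clear, B dirty
t=3 Left ⇒ in A — A clear, B dirty
t=4 Right ⇒ in B — A clear, B dirty
t=5 Left ⇒ in A — A clear, B dirty
t=6 Left ⇒ in A — A clear, B dirty
t=7 Suck ⇒ in A — A clear, B dirty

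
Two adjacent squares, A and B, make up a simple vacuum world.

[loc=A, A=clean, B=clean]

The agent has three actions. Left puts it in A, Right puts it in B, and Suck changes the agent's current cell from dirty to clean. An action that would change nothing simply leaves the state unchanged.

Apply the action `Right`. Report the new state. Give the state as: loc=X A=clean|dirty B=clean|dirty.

start: loc=A A=clean B=clean
1) do Right; now loc=B A=clean B=clean

loc=B A=clean B=clean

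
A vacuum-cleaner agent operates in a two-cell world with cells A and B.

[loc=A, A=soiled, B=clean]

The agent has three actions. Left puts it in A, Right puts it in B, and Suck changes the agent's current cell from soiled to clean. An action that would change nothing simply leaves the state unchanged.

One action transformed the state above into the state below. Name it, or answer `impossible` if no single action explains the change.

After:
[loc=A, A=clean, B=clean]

try  Left: loc=A A=soiled B=clean
try Right: loc=B A=soiled B=clean
try  Suck: loc=A A=clean B=clean  ← match

Suck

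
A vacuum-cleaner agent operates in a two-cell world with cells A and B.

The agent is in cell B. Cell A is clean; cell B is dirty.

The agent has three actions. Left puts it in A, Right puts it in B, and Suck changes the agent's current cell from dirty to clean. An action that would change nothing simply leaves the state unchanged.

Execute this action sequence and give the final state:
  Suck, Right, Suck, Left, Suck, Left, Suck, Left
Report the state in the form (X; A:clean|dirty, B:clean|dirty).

1. Suck → (B; A:clean, B:clean)
2. Right → (B; A:clean, B:clean)
3. Suck → (B; A:clean, B:clean)
4. Left → (A; A:clean, B:clean)
5. Suck → (A; A:clean, B:clean)
6. Left → (A; A:clean, B:clean)
7. Suck → (A; A:clean, B:clean)
8. Left → (A; A:clean, B:clean)

(A; A:clean, B:clean)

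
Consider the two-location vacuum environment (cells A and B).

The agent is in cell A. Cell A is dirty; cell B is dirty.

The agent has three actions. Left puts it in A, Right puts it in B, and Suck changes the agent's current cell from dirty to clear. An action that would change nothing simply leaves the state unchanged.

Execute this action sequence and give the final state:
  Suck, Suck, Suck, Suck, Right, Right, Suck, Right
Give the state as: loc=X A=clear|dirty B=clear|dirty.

loc=B A=clear B=clear

t=1 Suck ⇒ loc=A A=clear B=dirty
t=2 Suck ⇒ loc=A A=clear B=dirty
t=3 Suck ⇒ loc=A A=clear B=dirty
t=4 Suck ⇒ loc=A A=clear B=dirty
t=5 Right ⇒ loc=B A=clear B=dirty
t=6 Right ⇒ loc=B A=clear B=dirty
t=7 Suck ⇒ loc=B A=clear B=clear
t=8 Right ⇒ loc=B A=clear B=clear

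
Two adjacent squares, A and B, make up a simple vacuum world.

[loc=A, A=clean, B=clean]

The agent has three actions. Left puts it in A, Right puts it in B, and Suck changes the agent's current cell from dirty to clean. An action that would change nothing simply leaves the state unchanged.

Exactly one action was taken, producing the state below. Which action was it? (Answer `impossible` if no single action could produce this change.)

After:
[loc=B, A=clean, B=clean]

Right

try  Left: (A; A:clean, B:clean)
try Right: (B; A:clean, B:clean)  ← match
try  Suck: (A; A:clean, B:clean)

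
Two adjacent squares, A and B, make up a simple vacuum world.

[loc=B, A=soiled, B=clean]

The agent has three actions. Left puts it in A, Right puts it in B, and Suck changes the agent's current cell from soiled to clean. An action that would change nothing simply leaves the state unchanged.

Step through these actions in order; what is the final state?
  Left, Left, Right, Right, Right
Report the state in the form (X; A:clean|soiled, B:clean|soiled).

1) do Left; now (A; A:soiled, B:clean)
2) do Left; now (A; A:soiled, B:clean)
3) do Right; now (B; A:soiled, B:clean)
4) do Right; now (B; A:soiled, B:clean)
5) do Right; now (B; A:soiled, B:clean)

(B; A:soiled, B:clean)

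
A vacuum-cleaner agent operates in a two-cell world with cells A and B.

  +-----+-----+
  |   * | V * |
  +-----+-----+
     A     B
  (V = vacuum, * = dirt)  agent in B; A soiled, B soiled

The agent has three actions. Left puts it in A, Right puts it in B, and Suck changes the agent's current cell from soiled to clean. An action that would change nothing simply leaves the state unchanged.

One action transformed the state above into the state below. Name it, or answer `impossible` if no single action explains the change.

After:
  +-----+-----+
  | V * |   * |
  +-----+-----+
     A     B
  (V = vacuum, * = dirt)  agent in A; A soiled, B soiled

try  Left: <A|soiled|soiled>  ← match
try Right: <B|soiled|soiled>
try  Suck: <B|soiled|clean>

Left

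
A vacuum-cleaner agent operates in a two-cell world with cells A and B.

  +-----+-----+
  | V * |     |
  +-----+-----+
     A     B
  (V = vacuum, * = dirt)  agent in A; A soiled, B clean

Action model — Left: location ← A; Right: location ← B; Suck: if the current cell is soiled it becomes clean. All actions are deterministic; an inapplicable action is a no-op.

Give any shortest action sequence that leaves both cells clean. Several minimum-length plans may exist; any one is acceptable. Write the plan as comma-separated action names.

Suck

1) do Suck; now <A|clean|clean>
min 1: A is soiled, one Suck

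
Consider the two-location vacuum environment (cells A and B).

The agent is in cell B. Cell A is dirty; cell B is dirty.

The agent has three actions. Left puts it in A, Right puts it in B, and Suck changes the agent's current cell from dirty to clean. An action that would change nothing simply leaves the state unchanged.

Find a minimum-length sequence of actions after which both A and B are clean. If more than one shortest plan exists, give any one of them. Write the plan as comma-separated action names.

Suck, Left, Suck

step 1/3 (Suck): <B|dirty|clean>
step 2/3 (Left): <A|dirty|clean>
step 3/3 (Suck): <A|clean|clean>
min 3: Suck B + move + Suck A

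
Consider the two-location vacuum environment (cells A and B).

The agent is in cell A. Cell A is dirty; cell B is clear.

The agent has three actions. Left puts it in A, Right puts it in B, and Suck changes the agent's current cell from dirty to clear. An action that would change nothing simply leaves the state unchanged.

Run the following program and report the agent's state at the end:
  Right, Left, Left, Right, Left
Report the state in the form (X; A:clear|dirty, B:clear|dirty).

step 1/5 (Right): (B; A:dirty, B:clear)
step 2/5 (Left): (A; A:dirty, B:clear)
step 3/5 (Left): (A; A:dirty, B:clear)
step 4/5 (Right): (B; A:dirty, B:clear)
step 5/5 (Left): (A; A:dirty, B:clear)

(A; A:dirty, B:clear)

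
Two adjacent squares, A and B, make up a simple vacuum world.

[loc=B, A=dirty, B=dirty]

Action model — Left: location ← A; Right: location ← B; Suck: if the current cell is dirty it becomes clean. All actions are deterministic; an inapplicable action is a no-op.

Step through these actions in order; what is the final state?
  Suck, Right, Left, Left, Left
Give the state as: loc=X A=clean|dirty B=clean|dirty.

loc=A A=dirty B=clean

1. Suck → loc=B A=dirty B=clean
2. Right → loc=B A=dirty B=clean
3. Left → loc=A A=dirty B=clean
4. Left → loc=A A=dirty B=clean
5. Left → loc=A A=dirty B=clean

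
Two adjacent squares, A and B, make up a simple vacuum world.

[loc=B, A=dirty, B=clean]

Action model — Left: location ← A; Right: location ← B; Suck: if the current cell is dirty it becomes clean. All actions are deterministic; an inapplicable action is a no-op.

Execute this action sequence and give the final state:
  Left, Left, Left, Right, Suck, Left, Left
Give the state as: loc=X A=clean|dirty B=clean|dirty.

Left (#1): loc=A A=dirty B=clean
Left (#2): loc=A A=dirty B=clean
Left (#3): loc=A A=dirty B=clean
Right (#4): loc=B A=dirty B=clean
Suck (#5): loc=B A=dirty B=clean
Left (#6): loc=A A=dirty B=clean
Left (#7): loc=A A=dirty B=clean

loc=A A=dirty B=clean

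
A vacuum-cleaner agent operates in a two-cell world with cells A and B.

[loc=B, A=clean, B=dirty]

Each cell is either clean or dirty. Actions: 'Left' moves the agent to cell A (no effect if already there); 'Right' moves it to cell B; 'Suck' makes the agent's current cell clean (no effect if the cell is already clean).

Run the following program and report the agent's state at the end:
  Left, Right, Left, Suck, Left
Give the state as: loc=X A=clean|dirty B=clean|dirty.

Left (#1): loc=A A=clean B=dirty
Right (#2): loc=B A=clean B=dirty
Left (#3): loc=A A=clean B=dirty
Suck (#4): loc=A A=clean B=dirty
Left (#5): loc=A A=clean B=dirty

loc=A A=clean B=dirty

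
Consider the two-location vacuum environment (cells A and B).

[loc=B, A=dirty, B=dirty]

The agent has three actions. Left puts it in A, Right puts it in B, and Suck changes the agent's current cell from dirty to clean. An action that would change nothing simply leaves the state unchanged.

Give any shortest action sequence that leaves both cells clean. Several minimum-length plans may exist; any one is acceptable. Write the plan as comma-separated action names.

Suck (#1): loc=B A=dirty B=clean
Left (#2): loc=A A=dirty B=clean
Suck (#3): loc=A A=clean B=clean
min 3: Suck B + move + Suck A

Suck, Left, Suck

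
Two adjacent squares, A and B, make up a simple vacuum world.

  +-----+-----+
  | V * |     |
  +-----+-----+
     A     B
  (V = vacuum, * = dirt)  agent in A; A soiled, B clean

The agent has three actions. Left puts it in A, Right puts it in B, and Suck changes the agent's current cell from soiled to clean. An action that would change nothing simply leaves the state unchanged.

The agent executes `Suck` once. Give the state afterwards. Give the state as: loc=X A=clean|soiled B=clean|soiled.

start: loc=A A=soiled B=clean
Suck (#1): loc=A A=clean B=clean

loc=A A=clean B=clean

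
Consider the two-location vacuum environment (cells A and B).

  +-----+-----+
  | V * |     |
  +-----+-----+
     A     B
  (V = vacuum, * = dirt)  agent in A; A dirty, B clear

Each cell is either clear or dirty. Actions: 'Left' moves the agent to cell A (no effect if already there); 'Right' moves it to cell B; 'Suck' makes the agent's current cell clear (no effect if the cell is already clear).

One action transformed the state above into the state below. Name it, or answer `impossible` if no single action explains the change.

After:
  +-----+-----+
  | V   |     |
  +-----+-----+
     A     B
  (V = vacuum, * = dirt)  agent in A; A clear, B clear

try  Left: <A|dirty|clear>
try Right: <B|dirty|clear>
try  Suck: <A|clear|clear>  ← match

Suck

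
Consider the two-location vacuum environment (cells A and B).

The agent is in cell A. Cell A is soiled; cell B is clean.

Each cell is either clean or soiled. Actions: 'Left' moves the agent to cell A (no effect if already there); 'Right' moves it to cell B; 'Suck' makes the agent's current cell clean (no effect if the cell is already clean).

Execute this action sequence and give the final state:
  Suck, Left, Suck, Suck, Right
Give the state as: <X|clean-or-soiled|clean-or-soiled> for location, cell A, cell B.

1) do Suck; now <A|clean|clean>
2) do Left; now <A|clean|clean>
3) do Suck; now <A|clean|clean>
4) do Suck; now <A|clean|clean>
5) do Right; now <B|clean|clean>

<B|clean|clean>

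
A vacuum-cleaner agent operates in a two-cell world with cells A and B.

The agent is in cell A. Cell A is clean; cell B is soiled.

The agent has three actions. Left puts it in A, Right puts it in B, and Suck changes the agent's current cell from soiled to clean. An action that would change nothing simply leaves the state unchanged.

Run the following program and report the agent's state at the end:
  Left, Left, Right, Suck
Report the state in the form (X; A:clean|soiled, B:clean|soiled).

[1] after Left: (A; A:clean, B:soiled)
[2] after Left: (A; A:clean, B:soiled)
[3] after Right: (B; A:clean, B:soiled)
[4] after Suck: (B; A:clean, B:clean)

(B; A:clean, B:clean)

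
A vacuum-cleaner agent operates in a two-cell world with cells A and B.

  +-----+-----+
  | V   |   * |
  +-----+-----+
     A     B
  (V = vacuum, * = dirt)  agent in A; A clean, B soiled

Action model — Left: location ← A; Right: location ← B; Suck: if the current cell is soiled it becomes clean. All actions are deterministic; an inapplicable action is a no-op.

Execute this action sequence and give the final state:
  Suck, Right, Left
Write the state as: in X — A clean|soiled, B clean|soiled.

in A — A clean, B soiled

Suck (#1): in A — A clean, B soiled
Right (#2): in B — A clean, B soiled
Left (#3): in A — A clean, B soiled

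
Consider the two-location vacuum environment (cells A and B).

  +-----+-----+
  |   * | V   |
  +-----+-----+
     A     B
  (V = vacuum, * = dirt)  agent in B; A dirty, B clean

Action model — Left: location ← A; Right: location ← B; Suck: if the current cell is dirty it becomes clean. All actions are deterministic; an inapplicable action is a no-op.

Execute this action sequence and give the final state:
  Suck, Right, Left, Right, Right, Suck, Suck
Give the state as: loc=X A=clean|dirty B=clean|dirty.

1) do Suck; now loc=B A=dirty B=clean
2) do Right; now loc=B A=dirty B=clean
3) do Left; now loc=A A=dirty B=clean
4) do Right; now loc=B A=dirty B=clean
5) do Right; now loc=B A=dirty B=clean
6) do Suck; now loc=B A=dirty B=clean
7) do Suck; now loc=B A=dirty B=clean

loc=B A=dirty B=clean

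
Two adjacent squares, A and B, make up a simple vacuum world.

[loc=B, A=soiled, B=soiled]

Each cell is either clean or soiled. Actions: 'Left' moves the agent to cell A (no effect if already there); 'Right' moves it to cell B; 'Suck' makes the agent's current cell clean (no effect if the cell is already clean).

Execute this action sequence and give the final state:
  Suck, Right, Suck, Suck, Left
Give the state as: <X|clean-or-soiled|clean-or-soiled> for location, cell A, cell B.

[1] after Suck: <B|soiled|clean>
[2] after Right: <B|soiled|clean>
[3] after Suck: <B|soiled|clean>
[4] after Suck: <B|soiled|clean>
[5] after Left: <A|soiled|clean>

<A|soiled|clean>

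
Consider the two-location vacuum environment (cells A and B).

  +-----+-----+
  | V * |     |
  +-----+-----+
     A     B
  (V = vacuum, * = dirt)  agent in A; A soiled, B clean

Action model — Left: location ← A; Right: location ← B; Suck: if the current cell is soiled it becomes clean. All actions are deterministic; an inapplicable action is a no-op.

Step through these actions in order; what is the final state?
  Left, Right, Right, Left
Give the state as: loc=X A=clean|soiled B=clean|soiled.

loc=A A=soiled B=clean

step 1/4 (Left): loc=A A=soiled B=clean
step 2/4 (Right): loc=B A=soiled B=clean
step 3/4 (Right): loc=B A=soiled B=clean
step 4/4 (Left): loc=A A=soiled B=clean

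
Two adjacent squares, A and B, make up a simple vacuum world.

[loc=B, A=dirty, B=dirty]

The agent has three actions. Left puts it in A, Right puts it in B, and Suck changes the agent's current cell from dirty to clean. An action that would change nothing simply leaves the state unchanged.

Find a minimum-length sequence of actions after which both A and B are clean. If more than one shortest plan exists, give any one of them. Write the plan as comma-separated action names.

Suck, Left, Suck

[1] after Suck: loc=B A=dirty B=clean
[2] after Left: loc=A A=dirty B=clean
[3] after Suck: loc=A A=clean B=clean
min 3: Suck B + move + Suck A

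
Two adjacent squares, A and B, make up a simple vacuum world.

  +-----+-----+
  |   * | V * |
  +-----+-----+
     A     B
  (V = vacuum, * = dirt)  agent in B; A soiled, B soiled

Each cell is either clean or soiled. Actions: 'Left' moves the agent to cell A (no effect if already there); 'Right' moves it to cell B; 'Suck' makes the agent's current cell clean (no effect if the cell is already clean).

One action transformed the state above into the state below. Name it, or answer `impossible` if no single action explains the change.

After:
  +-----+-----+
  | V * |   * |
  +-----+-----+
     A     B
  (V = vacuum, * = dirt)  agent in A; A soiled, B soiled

Left

try  Left: in A — A soiled, B soiled  ← match
try Right: in B — A soiled, B soiled
try  Suck: in B — A soiled, B clean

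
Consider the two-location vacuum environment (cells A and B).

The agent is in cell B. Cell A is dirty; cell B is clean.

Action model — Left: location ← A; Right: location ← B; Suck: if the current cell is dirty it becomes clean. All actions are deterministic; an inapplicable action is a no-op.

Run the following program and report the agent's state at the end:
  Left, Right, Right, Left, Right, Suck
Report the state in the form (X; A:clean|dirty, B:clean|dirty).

(B; A:dirty, B:clean)

1. Left → (A; A:dirty, B:clean)
2. Right → (B; A:dirty, B:clean)
3. Right → (B; A:dirty, B:clean)
4. Left → (A; A:dirty, B:clean)
5. Right → (B; A:dirty, B:clean)
6. Suck → (B; A:dirty, B:clean)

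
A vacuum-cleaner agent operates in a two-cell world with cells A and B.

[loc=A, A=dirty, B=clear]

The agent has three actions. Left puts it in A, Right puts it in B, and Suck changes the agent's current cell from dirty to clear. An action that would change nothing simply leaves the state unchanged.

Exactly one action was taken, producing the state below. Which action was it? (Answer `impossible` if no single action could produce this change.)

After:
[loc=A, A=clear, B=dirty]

impossible

try  Left: loc=A A=dirty B=clear
try Right: loc=B A=dirty B=clear
try  Suck: loc=A A=clear B=clear
no single action produces the after-state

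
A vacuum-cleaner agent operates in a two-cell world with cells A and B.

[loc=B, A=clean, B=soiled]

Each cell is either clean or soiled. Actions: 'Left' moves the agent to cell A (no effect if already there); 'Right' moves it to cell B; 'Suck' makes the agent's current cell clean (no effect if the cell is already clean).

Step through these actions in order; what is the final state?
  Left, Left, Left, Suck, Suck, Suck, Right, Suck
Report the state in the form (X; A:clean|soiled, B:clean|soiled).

[1] after Left: (A; A:clean, B:soiled)
[2] after Left: (A; A:clean, B:soiled)
[3] after Left: (A; A:clean, B:soiled)
[4] after Suck: (A; A:clean, B:soiled)
[5] after Suck: (A; A:clean, B:soiled)
[6] after Suck: (A; A:clean, B:soiled)
[7] after Right: (B; A:clean, B:soiled)
[8] after Suck: (B; A:clean, B:clean)

(B; A:clean, B:clean)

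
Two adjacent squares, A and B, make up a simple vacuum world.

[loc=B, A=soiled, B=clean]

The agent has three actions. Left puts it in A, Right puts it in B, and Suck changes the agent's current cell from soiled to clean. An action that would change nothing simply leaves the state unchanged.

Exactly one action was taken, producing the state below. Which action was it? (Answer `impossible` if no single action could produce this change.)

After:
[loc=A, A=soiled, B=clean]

Left

try  Left: loc=A A=soiled B=clean  ← match
try Right: loc=B A=soiled B=clean
try  Suck: loc=B A=soiled B=clean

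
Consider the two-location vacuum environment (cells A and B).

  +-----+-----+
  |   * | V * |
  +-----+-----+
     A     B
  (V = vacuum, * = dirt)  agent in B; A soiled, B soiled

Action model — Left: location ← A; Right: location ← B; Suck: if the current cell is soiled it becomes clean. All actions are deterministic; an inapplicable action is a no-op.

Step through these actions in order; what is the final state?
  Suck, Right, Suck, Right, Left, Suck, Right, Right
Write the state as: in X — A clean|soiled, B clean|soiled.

[1] after Suck: in B — A soiled, B clean
[2] after Right: in B — A soiled, B clean
[3] after Suck: in B — A soiled, B clean
[4] after Right: in B — A soiled, B clean
[5] after Left: in A — A soiled, B clean
[6] after Suck: in A — A clean, B clean
[7] after Right: in B — A clean, B clean
[8] after Right: in B — A clean, B clean

in B — A clean, B clean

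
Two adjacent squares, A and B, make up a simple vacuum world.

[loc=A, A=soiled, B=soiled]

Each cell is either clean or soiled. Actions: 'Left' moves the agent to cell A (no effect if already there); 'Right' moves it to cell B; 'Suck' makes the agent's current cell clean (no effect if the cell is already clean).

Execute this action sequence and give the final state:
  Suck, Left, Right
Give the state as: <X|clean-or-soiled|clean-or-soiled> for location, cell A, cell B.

<B|clean|soiled>

1. Suck → <A|clean|soiled>
2. Left → <A|clean|soiled>
3. Right → <B|clean|soiled>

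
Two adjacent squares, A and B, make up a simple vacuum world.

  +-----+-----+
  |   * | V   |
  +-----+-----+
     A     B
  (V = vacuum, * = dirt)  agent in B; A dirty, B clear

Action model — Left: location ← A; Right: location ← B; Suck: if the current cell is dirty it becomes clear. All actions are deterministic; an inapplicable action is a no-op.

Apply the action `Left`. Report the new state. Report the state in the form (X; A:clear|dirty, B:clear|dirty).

(A; A:dirty, B:clear)

start: (B; A:dirty, B:clear)
1) do Left; now (A; A:dirty, B:clear)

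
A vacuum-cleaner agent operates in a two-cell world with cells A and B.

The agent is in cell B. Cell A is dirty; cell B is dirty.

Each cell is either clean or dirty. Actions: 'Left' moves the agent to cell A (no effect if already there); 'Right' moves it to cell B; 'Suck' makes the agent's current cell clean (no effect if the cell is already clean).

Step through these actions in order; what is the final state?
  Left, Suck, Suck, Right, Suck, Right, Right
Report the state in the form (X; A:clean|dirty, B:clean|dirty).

step 1/7 (Left): (A; A:dirty, B:dirty)
step 2/7 (Suck): (A; A:clean, B:dirty)
step 3/7 (Suck): (A; A:clean, B:dirty)
step 4/7 (Right): (B; A:clean, B:dirty)
step 5/7 (Suck): (B; A:clean, B:clean)
step 6/7 (Right): (B; A:clean, B:clean)
step 7/7 (Right): (B; A:clean, B:clean)

(B; A:clean, B:clean)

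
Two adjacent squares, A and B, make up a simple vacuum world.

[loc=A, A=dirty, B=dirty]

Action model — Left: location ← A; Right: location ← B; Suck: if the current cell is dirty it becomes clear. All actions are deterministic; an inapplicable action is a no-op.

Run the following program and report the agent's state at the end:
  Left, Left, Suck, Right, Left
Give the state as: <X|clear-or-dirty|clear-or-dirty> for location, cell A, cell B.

<A|clear|dirty>

1. Left → <A|dirty|dirty>
2. Left → <A|dirty|dirty>
3. Suck → <A|clear|dirty>
4. Right → <B|clear|dirty>
5. Left → <A|clear|dirty>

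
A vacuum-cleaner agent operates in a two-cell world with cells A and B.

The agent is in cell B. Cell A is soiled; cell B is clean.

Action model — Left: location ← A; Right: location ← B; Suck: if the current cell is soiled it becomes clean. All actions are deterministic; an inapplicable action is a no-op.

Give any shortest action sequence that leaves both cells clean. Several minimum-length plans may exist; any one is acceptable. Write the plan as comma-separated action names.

Left, Suck

[1] after Left: <A|soiled|clean>
[2] after Suck: <A|clean|clean>
min 2: go A then Suck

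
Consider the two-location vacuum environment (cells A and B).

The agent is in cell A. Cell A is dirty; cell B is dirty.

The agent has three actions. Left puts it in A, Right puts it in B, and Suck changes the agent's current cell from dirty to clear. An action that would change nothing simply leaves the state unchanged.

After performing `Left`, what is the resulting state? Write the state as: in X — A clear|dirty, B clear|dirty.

in A — A dirty, B dirty

start: in A — A dirty, B dirty
1. Left → in A — A dirty, B dirty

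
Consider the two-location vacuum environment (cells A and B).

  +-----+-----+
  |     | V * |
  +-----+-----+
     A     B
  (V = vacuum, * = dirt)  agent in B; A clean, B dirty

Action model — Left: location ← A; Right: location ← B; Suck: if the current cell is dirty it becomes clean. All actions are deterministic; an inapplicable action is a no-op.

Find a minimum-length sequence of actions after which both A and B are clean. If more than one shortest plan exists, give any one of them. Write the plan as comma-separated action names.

t=1 Suck ⇒ <B|clean|clean>
min 1: B is dirty, one Suck

Suck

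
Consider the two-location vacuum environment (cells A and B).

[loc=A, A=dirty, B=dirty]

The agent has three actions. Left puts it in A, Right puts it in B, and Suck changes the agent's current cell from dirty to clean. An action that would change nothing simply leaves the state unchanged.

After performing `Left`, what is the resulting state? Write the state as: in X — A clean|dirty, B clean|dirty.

start: in A — A dirty, B dirty
step 1/1 (Left): in A — A dirty, B dirty

in A — A dirty, B dirty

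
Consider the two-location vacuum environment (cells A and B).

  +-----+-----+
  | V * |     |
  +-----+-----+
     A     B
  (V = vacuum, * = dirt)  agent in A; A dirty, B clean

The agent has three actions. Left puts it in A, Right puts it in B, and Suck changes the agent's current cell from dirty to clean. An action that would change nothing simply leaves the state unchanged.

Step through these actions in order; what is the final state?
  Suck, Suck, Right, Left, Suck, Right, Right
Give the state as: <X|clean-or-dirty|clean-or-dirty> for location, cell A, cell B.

<B|clean|clean>

1) do Suck; now <A|clean|clean>
2) do Suck; now <A|clean|clean>
3) do Right; now <B|clean|clean>
4) do Left; now <A|clean|clean>
5) do Suck; now <A|clean|clean>
6) do Right; now <B|clean|clean>
7) do Right; now <B|clean|clean>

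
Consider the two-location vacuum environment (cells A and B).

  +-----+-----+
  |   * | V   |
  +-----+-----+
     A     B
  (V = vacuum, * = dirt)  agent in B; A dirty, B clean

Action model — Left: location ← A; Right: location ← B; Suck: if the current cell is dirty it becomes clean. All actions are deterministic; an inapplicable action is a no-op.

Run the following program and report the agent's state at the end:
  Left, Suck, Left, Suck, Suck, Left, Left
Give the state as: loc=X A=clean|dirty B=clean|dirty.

Left (#1): loc=A A=dirty B=clean
Suck (#2): loc=A A=clean B=clean
Left (#3): loc=A A=clean B=clean
Suck (#4): loc=A A=clean B=clean
Suck (#5): loc=A A=clean B=clean
Left (#6): loc=A A=clean B=clean
Left (#7): loc=A A=clean B=clean

loc=A A=clean B=clean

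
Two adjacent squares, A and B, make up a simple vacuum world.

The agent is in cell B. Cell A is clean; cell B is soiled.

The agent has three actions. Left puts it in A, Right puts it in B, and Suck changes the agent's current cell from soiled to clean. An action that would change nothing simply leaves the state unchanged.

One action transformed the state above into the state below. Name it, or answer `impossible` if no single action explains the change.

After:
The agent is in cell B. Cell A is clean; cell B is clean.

Suck

try  Left: in A — A clean, B soiled
try Right: in B — A clean, B soiled
try  Suck: in B — A clean, B clean  ← match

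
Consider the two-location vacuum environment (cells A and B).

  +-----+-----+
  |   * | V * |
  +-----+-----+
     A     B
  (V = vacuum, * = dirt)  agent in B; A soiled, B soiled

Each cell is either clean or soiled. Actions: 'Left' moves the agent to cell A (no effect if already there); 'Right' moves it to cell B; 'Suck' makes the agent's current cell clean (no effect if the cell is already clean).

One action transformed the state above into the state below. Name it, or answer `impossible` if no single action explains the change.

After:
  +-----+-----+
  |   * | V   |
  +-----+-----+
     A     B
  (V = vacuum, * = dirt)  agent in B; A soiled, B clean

Suck

try  Left: loc=A A=soiled B=soiled
try Right: loc=B A=soiled B=soiled
try  Suck: loc=B A=soiled B=clean  ← match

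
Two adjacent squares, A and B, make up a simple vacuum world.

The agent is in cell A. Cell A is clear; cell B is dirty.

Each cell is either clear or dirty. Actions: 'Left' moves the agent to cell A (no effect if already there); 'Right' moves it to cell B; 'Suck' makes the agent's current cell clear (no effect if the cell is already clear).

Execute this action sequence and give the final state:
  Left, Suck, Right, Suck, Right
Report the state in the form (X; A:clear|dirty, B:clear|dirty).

(B; A:clear, B:clear)

Left (#1): (A; A:clear, B:dirty)
Suck (#2): (A; A:clear, B:dirty)
Right (#3): (B; A:clear, B:dirty)
Suck (#4): (B; A:clear, B:clear)
Right (#5): (B; A:clear, B:clear)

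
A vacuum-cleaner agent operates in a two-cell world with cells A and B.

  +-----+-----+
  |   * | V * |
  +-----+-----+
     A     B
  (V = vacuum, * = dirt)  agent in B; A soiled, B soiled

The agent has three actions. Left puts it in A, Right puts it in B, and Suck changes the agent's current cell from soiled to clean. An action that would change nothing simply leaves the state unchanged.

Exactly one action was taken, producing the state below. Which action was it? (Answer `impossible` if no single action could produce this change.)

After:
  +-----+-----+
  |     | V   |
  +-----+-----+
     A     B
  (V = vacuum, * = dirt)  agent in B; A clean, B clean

impossible

try  Left: <A|soiled|soiled>
try Right: <B|soiled|soiled>
try  Suck: <B|soiled|clean>
no single action produces the after-state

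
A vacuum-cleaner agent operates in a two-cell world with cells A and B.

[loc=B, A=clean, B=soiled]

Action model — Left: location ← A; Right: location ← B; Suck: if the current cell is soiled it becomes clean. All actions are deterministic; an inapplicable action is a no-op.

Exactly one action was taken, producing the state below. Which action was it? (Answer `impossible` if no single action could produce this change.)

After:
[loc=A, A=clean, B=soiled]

Left

try  Left: in A — A clean, B soiled  ← match
try Right: in B — A clean, B soiled
try  Suck: in B — A clean, B clean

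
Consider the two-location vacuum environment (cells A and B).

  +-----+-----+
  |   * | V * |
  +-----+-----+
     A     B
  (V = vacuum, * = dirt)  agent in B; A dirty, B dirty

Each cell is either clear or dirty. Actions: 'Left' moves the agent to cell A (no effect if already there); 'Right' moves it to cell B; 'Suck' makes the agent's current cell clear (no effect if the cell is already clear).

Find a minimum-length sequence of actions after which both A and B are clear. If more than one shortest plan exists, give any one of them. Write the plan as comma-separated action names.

Suck, Left, Suck

[1] after Suck: loc=B A=dirty B=clear
[2] after Left: loc=A A=dirty B=clear
[3] after Suck: loc=A A=clear B=clear
min 3: Suck B + move + Suck A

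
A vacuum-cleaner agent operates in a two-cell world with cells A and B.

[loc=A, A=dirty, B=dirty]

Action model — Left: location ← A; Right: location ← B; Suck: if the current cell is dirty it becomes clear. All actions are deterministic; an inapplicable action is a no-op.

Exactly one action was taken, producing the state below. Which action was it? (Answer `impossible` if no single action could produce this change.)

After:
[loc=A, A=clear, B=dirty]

Suck

try  Left: in A — A dirty, B dirty
try Right: in B — A dirty, B dirty
try  Suck: in A — A clear, B dirty  ← match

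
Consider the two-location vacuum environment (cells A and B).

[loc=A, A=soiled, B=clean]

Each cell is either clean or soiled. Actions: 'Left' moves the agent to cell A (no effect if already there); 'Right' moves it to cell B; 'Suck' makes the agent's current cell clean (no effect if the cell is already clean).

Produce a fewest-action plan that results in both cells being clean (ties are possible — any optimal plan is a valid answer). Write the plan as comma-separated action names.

Suck

step 1/1 (Suck): in A — A clean, B clean
min 1: A is soiled, one Suck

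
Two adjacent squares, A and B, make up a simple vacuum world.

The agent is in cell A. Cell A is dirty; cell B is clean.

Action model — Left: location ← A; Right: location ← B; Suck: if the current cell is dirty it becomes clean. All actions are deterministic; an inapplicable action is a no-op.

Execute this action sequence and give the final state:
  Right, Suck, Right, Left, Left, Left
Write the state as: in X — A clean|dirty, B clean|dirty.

step 1/6 (Right): in B — A dirty, B clean
step 2/6 (Suck): in B — A dirty, B clean
step 3/6 (Right): in B — A dirty, B clean
step 4/6 (Left): in A — A dirty, B clean
step 5/6 (Left): in A — A dirty, B clean
step 6/6 (Left): in A — A dirty, B clean

in A — A dirty, B clean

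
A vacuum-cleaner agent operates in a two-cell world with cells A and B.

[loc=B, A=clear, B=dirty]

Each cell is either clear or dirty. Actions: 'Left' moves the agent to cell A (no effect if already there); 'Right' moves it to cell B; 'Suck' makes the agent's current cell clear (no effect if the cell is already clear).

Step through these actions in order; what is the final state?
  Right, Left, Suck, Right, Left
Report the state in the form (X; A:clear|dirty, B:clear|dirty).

(A; A:clear, B:dirty)

1. Right → (B; A:clear, B:dirty)
2. Left → (A; A:clear, B:dirty)
3. Suck → (A; A:clear, B:dirty)
4. Right → (B; A:clear, B:dirty)
5. Left → (A; A:clear, B:dirty)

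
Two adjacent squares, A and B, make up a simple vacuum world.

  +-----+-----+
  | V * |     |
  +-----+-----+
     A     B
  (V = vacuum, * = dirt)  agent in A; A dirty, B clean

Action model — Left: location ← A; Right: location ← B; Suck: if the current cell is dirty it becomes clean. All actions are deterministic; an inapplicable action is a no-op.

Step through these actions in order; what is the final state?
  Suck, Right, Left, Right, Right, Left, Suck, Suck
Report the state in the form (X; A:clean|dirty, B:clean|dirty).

t=1 Suck ⇒ (A; A:clean, B:clean)
t=2 Right ⇒ (B; A:clean, B:clean)
t=3 Left ⇒ (A; A:clean, B:clean)
t=4 Right ⇒ (B; A:clean, B:clean)
t=5 Right ⇒ (B; A:clean, B:clean)
t=6 Left ⇒ (A; A:clean, B:clean)
t=7 Suck ⇒ (A; A:clean, B:clean)
t=8 Suck ⇒ (A; A:clean, B:clean)

(A; A:clean, B:clean)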